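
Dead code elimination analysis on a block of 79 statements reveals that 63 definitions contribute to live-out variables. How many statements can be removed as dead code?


Dead code = total statements - live definitions
= 79 - 63 = 16

16


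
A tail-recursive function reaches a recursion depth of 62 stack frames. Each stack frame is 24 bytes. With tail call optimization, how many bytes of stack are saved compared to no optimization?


Without TCO: 62 * 24 = 1488 bytes
With TCO: reuse 1 frame = 24 bytes
Savings = 1488 - 24 = 1464

1464


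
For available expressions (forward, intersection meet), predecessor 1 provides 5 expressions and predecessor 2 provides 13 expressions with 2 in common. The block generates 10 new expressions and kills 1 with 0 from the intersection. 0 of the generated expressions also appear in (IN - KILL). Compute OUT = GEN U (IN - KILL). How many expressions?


IN = intersection of predecessors = 2
IN - KILL = 2 - 0 = 2
|OUT| = |GEN| + |IN - KILL| - |GEN ∩ (IN - KILL)| = 10 + 2 - 0 = 12

12


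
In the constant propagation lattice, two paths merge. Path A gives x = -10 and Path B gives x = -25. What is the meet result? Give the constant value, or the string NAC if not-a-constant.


Meet operation: if both paths give the same constant, result is that constant; if they differ, result is NAC (not-a-constant).
Path A: -10, Path B: -25 -> differ
Result: not-a-constant -> NAC

NAC


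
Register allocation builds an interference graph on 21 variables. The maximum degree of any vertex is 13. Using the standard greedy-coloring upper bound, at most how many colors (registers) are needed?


Greedy coloring never needs more than (max_degree + 1) colors: when coloring a vertex, at most max_degree neighbors are already colored.
Upper bound = 13 + 1 = 14

14


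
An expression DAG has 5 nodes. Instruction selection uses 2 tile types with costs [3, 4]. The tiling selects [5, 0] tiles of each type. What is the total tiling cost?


Total cost = sum(count_i * cost_i)
= 5*3 + 0*4
= 15

15


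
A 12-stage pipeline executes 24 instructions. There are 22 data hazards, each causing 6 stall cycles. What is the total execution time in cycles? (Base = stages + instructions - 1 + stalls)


Base cycles = 12 + 24 - 1 = 35
Total stalls = 22 * 6 = 132
Total = 35 + 132 = 167

167


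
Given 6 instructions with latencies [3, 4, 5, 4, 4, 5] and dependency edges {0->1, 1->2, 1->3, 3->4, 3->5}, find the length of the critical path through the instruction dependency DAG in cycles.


Compute longest path through dependency graph: dist(Ik) = max over predecessors of dist + latency(Ik).
dist(I0) = latency 3 = 3
dist(I1) = dist(I0) + 4 = 3 + 4 = 7
dist(I2) = dist(I1) + 5 = 7 + 5 = 12
dist(I3) = dist(I1) + 4 = 7 + 4 = 11
dist(I4) = dist(I3) + 4 = 11 + 4 = 15
dist(I5) = dist(I3) + 5 = 11 + 5 = 16
Critical path = max dist = 16

16


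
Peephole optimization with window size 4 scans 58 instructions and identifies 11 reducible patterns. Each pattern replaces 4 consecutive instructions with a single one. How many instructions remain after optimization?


Each match removes 3 instructions.
Total removed = 11 * 3 = 33
Remaining = 58 - 33 = 25

25


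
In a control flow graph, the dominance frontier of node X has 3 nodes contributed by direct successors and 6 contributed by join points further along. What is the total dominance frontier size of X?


DF(X) = direct successor contributions + join point contributions
= 3 + 6 = 9

9


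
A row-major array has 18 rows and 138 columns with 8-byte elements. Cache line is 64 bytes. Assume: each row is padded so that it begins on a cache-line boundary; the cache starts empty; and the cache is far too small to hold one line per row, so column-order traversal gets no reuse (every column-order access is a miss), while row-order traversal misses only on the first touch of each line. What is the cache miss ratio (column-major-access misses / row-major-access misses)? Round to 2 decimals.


Each row occupies 138 * 8 = 1104 bytes and starts on a line boundary, so it spans ceil(1104 / 64) = 18 cache lines.
Row-major traversal misses (one per line touched): 18 * ceil(138 * 8 / 64) = 324
Column-major traversal misses (no reuse, every access misses): 18 * 138 = 2484
Ratio = 2484 / 324 = 7.67

7.67


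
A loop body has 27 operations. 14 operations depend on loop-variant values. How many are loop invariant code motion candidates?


Invariant candidates = total - loop-dependent
= 27 - 14 = 13

13


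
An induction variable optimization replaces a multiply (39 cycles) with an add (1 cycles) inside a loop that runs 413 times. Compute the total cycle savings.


Per-iteration saving = 39 - 1 = 38
Total saved = 413 * 38 = 15694

15694


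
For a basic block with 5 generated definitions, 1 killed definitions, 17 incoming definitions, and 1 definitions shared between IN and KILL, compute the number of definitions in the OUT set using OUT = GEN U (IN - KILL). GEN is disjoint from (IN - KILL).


IN - KILL: 17 - 1 = 16 surviving definitions
OUT = GEN + surviving = 5 + 16 = 21

21


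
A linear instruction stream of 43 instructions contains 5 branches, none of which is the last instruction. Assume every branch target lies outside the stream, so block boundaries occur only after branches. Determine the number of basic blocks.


With no in-sequence branch targets, the leaders are the first instruction plus the instruction after each branch.
Number of basic blocks = branches + 1
= 5 + 1 = 6

6


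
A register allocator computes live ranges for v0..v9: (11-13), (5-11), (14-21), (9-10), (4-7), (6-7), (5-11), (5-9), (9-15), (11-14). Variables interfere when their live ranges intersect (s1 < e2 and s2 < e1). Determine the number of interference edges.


Check all pairs for overlapping intervals.
Two intervals (s1,e1) and (s2,e2) overlap if s1 < e2 and s2 < e1.
v0 (11-13) vs v1..v9: overlaps v8, v9 -> 2
v1 (5-11) vs v2..v9: overlaps v3, v4, v5, v6, v7, v8 -> 6
v2 (14-21) vs v3..v9: overlaps v8 -> 1
v3 (9-10) vs v4..v9: overlaps v6, v8 -> 2
v4 (4-7) vs v5..v9: overlaps v5, v6, v7 -> 3
v5 (6-7) vs v6..v9: overlaps v6, v7 -> 2
v6 (5-11) vs v7..v9: overlaps v7, v8 -> 2
v7 (5-9) vs v8..v9: overlaps none -> 0
v8 (9-15) vs v9: overlaps v9 -> 1
Total overlapping pairs = 2 + 6 + 1 + 2 + 3 + 2 + 2 + 0 + 1 = 19

19


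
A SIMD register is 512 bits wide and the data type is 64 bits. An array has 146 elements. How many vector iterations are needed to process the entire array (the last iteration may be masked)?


Width = 512 / 64 = 8 elements per vector op
Iterations = ceil(146 / 8) = 19

19


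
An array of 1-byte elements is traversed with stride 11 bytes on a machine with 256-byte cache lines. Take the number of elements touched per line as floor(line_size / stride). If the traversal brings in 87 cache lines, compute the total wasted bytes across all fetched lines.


Elements per line = floor(256 / 11) = 23
Bytes used per line = 23 * 1 = 23
Wasted per line = 256 - 23 = 233
Total wasted = 233 * 87 = 20271

20271


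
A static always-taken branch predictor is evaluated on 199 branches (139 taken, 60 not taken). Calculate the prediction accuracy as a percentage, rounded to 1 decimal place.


Predictor: always-taken
Correct predictions = 139
Accuracy = 139 / 199 * 100 = 69.8%

69.8


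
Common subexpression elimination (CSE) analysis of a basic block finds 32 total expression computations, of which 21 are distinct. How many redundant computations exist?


CSE count = total expressions - unique expressions
= 32 - 21 = 11

11


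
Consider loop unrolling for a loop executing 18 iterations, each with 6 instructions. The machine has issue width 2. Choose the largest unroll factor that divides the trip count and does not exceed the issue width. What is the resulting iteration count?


Largest divisor of 18 <= 2 is 2
New iterations = 18 / 2 = 9

9


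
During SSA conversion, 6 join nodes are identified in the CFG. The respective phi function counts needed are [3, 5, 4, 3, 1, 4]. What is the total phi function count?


Total phi functions = sum of phi functions at each join node
= 3 + 5 + 4 + 3 + 1 + 4 = 20

20


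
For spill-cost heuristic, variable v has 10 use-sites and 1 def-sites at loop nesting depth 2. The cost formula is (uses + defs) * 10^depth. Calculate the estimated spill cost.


uses + defs = 10 + 1 = 11
10^2 = 100
Spill cost = 11 * 100 = 1100

1100


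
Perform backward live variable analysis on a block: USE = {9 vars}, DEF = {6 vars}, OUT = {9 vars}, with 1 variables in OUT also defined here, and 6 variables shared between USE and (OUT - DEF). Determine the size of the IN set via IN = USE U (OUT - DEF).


OUT - DEF: 9 - 1 = 8
|IN| = |USE| + |OUT - DEF| - |USE ∩ (OUT - DEF)| = 9 + 8 - 6 = 11

11


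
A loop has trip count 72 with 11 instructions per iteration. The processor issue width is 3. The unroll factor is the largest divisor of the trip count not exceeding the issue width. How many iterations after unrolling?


Largest divisor of 72 <= 3 is 3
New iterations = 72 / 3 = 24

24


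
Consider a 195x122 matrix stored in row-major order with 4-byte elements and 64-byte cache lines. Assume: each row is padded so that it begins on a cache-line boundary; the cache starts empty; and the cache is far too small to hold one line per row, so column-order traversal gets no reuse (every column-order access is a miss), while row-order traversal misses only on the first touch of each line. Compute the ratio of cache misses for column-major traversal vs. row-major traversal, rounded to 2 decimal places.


Each row occupies 122 * 4 = 488 bytes and starts on a line boundary, so it spans ceil(488 / 64) = 8 cache lines.
Row-major traversal misses (one per line touched): 195 * ceil(122 * 4 / 64) = 1560
Column-major traversal misses (no reuse, every access misses): 195 * 122 = 23790
Ratio = 23790 / 1560 = 15.25

15.25


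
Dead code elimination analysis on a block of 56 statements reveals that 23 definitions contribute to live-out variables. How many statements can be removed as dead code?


Dead code = total statements - live definitions
= 56 - 23 = 33

33


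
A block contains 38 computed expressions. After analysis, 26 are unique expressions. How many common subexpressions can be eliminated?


CSE count = total expressions - unique expressions
= 38 - 26 = 12

12


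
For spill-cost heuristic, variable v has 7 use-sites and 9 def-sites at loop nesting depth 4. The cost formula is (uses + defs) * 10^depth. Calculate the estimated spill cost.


uses + defs = 7 + 9 = 16
10^4 = 10000
Spill cost = 16 * 10000 = 160000

160000


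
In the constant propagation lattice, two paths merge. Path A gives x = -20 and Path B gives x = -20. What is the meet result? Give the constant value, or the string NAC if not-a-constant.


Meet operation: if both paths give the same constant, result is that constant; if they differ, result is NAC (not-a-constant).
Path A: -20, Path B: -20 -> equal
Result: constant -> -20

-20


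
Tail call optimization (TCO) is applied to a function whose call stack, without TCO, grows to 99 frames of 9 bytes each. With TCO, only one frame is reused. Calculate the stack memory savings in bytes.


Without TCO: 99 * 9 = 891 bytes
With TCO: reuse 1 frame = 9 bytes
Savings = 891 - 9 = 882

882


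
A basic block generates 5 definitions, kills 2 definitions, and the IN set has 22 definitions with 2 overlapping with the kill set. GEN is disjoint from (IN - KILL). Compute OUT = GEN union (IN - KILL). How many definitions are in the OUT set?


IN - KILL: 22 - 2 = 20 surviving definitions
OUT = GEN + surviving = 5 + 20 = 25

25


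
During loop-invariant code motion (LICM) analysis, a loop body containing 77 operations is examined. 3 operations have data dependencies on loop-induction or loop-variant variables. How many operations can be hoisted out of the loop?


Invariant candidates = total - loop-dependent
= 77 - 3 = 74

74


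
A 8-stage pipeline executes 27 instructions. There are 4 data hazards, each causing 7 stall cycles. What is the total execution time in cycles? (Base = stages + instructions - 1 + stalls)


Base cycles = 8 + 27 - 1 = 34
Total stalls = 4 * 7 = 28
Total = 34 + 28 = 62

62


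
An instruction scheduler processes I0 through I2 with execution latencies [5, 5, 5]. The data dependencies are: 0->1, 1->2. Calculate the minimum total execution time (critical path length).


Compute longest path through dependency graph: dist(Ik) = max over predecessors of dist + latency(Ik).
dist(I0) = latency 5 = 5
dist(I1) = dist(I0) + 5 = 5 + 5 = 10
dist(I2) = dist(I1) + 5 = 10 + 5 = 15
Critical path = max dist = 15

15


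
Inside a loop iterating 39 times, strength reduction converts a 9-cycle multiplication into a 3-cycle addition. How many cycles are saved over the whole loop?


Per-iteration saving = 9 - 3 = 6
Total saved = 39 * 6 = 234

234


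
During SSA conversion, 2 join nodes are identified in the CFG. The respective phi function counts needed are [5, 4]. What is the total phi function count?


Total phi functions = sum of phi functions at each join node
= 5 + 4 = 9

9


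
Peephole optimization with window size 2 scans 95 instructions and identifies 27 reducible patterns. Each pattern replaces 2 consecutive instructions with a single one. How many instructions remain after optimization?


Each match removes 1 instructions.
Total removed = 27 * 1 = 27
Remaining = 95 - 27 = 68

68


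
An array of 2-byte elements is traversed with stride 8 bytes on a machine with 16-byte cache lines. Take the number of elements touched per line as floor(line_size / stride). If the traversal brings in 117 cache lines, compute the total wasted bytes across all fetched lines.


Elements per line = floor(16 / 8) = 2
Bytes used per line = 2 * 2 = 4
Wasted per line = 16 - 4 = 12
Total wasted = 12 * 117 = 1404

1404


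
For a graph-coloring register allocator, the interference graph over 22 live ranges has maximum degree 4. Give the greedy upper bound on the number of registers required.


Greedy coloring never needs more than (max_degree + 1) colors: when coloring a vertex, at most max_degree neighbors are already colored.
Upper bound = 4 + 1 = 5

5


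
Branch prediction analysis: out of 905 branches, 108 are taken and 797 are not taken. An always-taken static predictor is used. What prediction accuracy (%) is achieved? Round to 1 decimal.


Predictor: always-taken
Correct predictions = 108
Accuracy = 108 / 905 * 100 = 11.9%

11.9


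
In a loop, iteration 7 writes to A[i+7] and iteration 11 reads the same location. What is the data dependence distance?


Distance = read iteration - write iteration
= 11 - 7 = 4

4


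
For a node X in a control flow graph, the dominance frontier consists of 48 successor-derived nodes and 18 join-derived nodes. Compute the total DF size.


DF(X) = direct successor contributions + join point contributions
= 48 + 18 = 66

66


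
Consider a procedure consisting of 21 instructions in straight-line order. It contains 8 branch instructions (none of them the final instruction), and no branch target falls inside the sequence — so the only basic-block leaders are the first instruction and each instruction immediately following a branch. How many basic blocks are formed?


With no in-sequence branch targets, the leaders are the first instruction plus the instruction after each branch.
Number of basic blocks = branches + 1
= 8 + 1 = 9

9


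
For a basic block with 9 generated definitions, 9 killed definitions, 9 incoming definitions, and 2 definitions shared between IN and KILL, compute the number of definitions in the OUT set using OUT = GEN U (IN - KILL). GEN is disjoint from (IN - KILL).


IN - KILL: 9 - 2 = 7 surviving definitions
OUT = GEN + surviving = 9 + 7 = 16

16


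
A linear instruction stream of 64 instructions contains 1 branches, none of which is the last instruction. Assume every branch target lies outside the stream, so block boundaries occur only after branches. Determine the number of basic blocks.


With no in-sequence branch targets, the leaders are the first instruction plus the instruction after each branch.
Number of basic blocks = branches + 1
= 1 + 1 = 2

2


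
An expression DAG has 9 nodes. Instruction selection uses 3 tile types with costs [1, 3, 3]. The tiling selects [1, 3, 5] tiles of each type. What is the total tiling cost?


Total cost = sum(count_i * cost_i)
= 1*1 + 3*3 + 5*3
= 25

25


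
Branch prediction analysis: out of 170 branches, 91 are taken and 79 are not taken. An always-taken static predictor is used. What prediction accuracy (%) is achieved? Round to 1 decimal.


Predictor: always-taken
Correct predictions = 91
Accuracy = 91 / 170 * 100 = 53.5%

53.5


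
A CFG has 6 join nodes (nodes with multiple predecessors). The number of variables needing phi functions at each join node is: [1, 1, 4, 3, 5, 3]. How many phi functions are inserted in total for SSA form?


Total phi functions = sum of phi functions at each join node
= 1 + 1 + 4 + 3 + 5 + 3 = 17

17


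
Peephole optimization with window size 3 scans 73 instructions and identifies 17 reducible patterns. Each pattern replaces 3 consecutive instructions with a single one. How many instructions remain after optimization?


Each match removes 2 instructions.
Total removed = 17 * 2 = 34
Remaining = 73 - 34 = 39

39


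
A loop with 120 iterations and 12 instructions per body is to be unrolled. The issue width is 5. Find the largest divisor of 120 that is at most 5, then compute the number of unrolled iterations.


Largest divisor of 120 <= 5 is 5
New iterations = 120 / 5 = 24

24


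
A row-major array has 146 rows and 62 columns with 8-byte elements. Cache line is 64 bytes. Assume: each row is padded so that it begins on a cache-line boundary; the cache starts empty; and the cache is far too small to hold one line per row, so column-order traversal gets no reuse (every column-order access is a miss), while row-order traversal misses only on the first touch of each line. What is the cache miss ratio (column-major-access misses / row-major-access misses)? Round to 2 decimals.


Each row occupies 62 * 8 = 496 bytes and starts on a line boundary, so it spans ceil(496 / 64) = 8 cache lines.
Row-major traversal misses (one per line touched): 146 * ceil(62 * 8 / 64) = 1168
Column-major traversal misses (no reuse, every access misses): 146 * 62 = 9052
Ratio = 9052 / 1168 = 7.75

7.75


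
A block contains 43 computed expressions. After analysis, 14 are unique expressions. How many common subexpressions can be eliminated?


CSE count = total expressions - unique expressions
= 43 - 14 = 29

29


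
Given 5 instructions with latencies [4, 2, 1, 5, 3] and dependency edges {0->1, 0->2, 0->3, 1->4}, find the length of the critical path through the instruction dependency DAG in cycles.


Compute longest path through dependency graph: dist(Ik) = max over predecessors of dist + latency(Ik).
dist(I0) = latency 4 = 4
dist(I1) = dist(I0) + 2 = 4 + 2 = 6
dist(I2) = dist(I0) + 1 = 4 + 1 = 5
dist(I3) = dist(I0) + 5 = 4 + 5 = 9
dist(I4) = dist(I1) + 3 = 6 + 3 = 9
Critical path = max dist = 9

9


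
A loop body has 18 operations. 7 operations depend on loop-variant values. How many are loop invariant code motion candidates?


Invariant candidates = total - loop-dependent
= 18 - 7 = 11

11


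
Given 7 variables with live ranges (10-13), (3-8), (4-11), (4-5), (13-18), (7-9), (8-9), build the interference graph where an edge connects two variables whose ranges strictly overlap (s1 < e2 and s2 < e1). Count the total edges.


Check all pairs for overlapping intervals.
Two intervals (s1,e1) and (s2,e2) overlap if s1 < e2 and s2 < e1.
v0 (10-13) vs v1..v6: overlaps v2 -> 1
v1 (3-8) vs v2..v6: overlaps v2, v3, v5 -> 3
v2 (4-11) vs v3..v6: overlaps v3, v5, v6 -> 3
v3 (4-5) vs v4..v6: overlaps none -> 0
v4 (13-18) vs v5..v6: overlaps none -> 0
v5 (7-9) vs v6: overlaps v6 -> 1
Total overlapping pairs = 1 + 3 + 3 + 0 + 0 + 1 = 8

8


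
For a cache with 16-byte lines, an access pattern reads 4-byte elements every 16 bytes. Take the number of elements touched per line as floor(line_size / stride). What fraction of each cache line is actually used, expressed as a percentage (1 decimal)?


Elements per cache line = floor(16 / 16) = 1
Bytes used = 1 * 4 = 4
Utilization = 4 / 16 * 100 = 25.0%

25.0


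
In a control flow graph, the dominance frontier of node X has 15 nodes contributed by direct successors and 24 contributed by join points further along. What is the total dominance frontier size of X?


DF(X) = direct successor contributions + join point contributions
= 15 + 24 = 39

39


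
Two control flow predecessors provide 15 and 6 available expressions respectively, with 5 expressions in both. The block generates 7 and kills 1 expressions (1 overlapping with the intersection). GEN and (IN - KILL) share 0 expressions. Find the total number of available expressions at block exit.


IN = intersection of predecessors = 5
IN - KILL = 5 - 1 = 4
|OUT| = |GEN| + |IN - KILL| - |GEN ∩ (IN - KILL)| = 7 + 4 - 0 = 11

11


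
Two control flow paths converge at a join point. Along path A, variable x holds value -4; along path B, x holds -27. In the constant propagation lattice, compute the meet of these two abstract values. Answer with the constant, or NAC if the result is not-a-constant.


Meet operation: if both paths give the same constant, result is that constant; if they differ, result is NAC (not-a-constant).
Path A: -4, Path B: -27 -> differ
Result: not-a-constant -> NAC

NAC


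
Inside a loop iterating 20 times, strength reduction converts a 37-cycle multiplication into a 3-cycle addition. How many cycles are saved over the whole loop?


Per-iteration saving = 37 - 3 = 34
Total saved = 20 * 34 = 680

680


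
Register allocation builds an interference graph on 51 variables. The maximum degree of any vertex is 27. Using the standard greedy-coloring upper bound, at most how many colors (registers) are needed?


Greedy coloring never needs more than (max_degree + 1) colors: when coloring a vertex, at most max_degree neighbors are already colored.
Upper bound = 27 + 1 = 28

28


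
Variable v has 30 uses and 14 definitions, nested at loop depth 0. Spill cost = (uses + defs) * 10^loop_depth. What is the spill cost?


uses + defs = 30 + 14 = 44
10^0 = 1
Spill cost = 44 * 1 = 44

44


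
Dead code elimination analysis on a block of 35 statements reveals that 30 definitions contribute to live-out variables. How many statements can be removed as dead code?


Dead code = total statements - live definitions
= 35 - 30 = 5

5


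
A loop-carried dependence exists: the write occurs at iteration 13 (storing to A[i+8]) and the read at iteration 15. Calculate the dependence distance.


Distance = read iteration - write iteration
= 15 - 13 = 2

2


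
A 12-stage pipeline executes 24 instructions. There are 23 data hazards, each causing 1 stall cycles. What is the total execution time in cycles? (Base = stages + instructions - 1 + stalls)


Base cycles = 12 + 24 - 1 = 35
Total stalls = 23 * 1 = 23
Total = 35 + 23 = 58

58


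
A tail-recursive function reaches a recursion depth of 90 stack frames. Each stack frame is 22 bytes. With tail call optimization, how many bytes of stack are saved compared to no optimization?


Without TCO: 90 * 22 = 1980 bytes
With TCO: reuse 1 frame = 22 bytes
Savings = 1980 - 22 = 1958

1958


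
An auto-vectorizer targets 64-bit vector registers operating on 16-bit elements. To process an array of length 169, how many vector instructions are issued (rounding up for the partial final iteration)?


Width = 64 / 16 = 4 elements per vector op
Iterations = ceil(169 / 4) = 43

43


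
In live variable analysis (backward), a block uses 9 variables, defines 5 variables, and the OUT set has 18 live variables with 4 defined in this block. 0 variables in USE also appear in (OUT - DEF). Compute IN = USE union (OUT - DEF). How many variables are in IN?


OUT - DEF: 18 - 4 = 14
|IN| = |USE| + |OUT - DEF| - |USE ∩ (OUT - DEF)| = 9 + 14 - 0 = 23

23


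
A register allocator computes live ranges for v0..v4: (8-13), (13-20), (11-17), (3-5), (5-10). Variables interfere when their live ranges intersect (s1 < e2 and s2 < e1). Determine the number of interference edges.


Check all pairs for overlapping intervals.
Two intervals (s1,e1) and (s2,e2) overlap if s1 < e2 and s2 < e1.
v0 (8-13) vs v1..v4: overlaps v2, v4 -> 2
v1 (13-20) vs v2..v4: overlaps v2 -> 1
v2 (11-17) vs v3..v4: overlaps none -> 0
v3 (3-5) vs v4: overlaps none -> 0
Total overlapping pairs = 2 + 1 + 0 + 0 = 3

3


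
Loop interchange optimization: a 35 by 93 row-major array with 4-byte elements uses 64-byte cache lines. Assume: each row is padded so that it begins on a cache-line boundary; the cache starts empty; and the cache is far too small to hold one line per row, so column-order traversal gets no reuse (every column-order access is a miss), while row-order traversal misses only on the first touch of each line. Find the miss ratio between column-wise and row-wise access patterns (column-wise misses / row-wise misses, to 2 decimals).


Each row occupies 93 * 4 = 372 bytes and starts on a line boundary, so it spans ceil(372 / 64) = 6 cache lines.
Row-major traversal misses (one per line touched): 35 * ceil(93 * 4 / 64) = 210
Column-major traversal misses (no reuse, every access misses): 35 * 93 = 3255
Ratio = 3255 / 210 = 15.5

15.5


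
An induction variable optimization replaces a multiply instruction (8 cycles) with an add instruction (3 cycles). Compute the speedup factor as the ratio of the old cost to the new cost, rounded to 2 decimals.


Ratio = mult_cost / add_cost = 8 / 3 = 2.67

2.67


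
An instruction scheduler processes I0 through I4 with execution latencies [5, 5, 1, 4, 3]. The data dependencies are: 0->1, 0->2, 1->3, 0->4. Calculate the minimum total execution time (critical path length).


Compute longest path through dependency graph: dist(Ik) = max over predecessors of dist + latency(Ik).
dist(I0) = latency 5 = 5
dist(I1) = dist(I0) + 5 = 5 + 5 = 10
dist(I2) = dist(I0) + 1 = 5 + 1 = 6
dist(I3) = dist(I1) + 4 = 10 + 4 = 14
dist(I4) = dist(I0) + 3 = 5 + 3 = 8
Critical path = max dist = 14

14


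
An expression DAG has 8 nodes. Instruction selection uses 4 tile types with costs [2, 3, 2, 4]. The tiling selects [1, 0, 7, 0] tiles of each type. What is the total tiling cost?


Total cost = sum(count_i * cost_i)
= 1*2 + 0*3 + 7*2 + 0*4
= 16

16


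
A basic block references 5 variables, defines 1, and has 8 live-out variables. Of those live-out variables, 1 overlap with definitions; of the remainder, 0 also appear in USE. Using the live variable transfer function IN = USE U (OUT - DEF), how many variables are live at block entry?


OUT - DEF: 8 - 1 = 7
|IN| = |USE| + |OUT - DEF| - |USE ∩ (OUT - DEF)| = 5 + 7 - 0 = 12

12


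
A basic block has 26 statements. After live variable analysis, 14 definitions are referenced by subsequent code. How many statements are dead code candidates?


Dead code = total statements - live definitions
= 26 - 14 = 12

12


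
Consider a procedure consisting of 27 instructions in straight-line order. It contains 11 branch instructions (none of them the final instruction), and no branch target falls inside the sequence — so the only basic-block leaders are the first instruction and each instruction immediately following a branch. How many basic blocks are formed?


With no in-sequence branch targets, the leaders are the first instruction plus the instruction after each branch.
Number of basic blocks = branches + 1
= 11 + 1 = 12

12


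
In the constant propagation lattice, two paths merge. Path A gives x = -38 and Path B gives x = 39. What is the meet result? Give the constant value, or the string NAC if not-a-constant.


Meet operation: if both paths give the same constant, result is that constant; if they differ, result is NAC (not-a-constant).
Path A: -38, Path B: 39 -> differ
Result: not-a-constant -> NAC

NAC


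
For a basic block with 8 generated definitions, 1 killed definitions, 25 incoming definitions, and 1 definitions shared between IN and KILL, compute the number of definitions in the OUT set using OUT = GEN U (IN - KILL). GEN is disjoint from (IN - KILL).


IN - KILL: 25 - 1 = 24 surviving definitions
OUT = GEN + surviving = 8 + 24 = 32

32


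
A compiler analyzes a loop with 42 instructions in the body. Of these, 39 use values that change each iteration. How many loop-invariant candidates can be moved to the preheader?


Invariant candidates = total - loop-dependent
= 42 - 39 = 3

3


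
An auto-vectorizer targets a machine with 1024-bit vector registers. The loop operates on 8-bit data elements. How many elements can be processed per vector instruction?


Width = SIMD bits / data type bits
= 1024 / 8 = 128

128


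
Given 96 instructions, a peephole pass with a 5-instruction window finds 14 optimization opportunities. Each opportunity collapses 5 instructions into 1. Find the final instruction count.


Each match removes 4 instructions.
Total removed = 14 * 4 = 56
Remaining = 96 - 56 = 40

40


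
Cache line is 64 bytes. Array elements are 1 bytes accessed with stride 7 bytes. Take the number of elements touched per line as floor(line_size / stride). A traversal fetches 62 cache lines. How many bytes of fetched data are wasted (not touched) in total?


Elements per line = floor(64 / 7) = 9
Bytes used per line = 9 * 1 = 9
Wasted per line = 64 - 9 = 55
Total wasted = 55 * 62 = 3410

3410


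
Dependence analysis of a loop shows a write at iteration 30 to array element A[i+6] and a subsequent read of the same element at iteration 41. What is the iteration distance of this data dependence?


Distance = read iteration - write iteration
= 41 - 30 = 11

11


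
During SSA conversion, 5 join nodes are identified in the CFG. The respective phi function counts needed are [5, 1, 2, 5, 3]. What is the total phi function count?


Total phi functions = sum of phi functions at each join node
= 5 + 1 + 2 + 5 + 3 = 16

16


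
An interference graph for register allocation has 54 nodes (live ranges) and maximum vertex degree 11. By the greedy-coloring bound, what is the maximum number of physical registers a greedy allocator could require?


Greedy coloring never needs more than (max_degree + 1) colors: when coloring a vertex, at most max_degree neighbors are already colored.
Upper bound = 11 + 1 = 12

12


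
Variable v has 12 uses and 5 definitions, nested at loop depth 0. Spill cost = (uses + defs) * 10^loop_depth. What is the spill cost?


uses + defs = 12 + 5 = 17
10^0 = 1
Spill cost = 17 * 1 = 17

17


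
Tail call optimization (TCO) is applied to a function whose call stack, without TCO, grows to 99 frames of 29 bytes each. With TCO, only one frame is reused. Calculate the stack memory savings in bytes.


Without TCO: 99 * 29 = 2871 bytes
With TCO: reuse 1 frame = 29 bytes
Savings = 2871 - 29 = 2842

2842


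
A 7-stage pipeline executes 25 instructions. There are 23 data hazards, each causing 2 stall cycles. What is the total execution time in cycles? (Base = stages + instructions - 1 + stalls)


Base cycles = 7 + 25 - 1 = 31
Total stalls = 23 * 2 = 46
Total = 31 + 46 = 77

77


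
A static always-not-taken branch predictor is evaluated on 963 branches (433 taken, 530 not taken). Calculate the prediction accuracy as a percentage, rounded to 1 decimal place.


Predictor: always-not-taken
Correct predictions = 530
Accuracy = 530 / 963 * 100 = 55.0%

55.0


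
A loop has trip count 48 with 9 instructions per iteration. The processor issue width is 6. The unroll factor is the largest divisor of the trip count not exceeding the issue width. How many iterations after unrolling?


Largest divisor of 48 <= 6 is 6
New iterations = 48 / 6 = 8

8


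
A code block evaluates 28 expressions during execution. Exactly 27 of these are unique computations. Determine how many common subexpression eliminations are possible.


CSE count = total expressions - unique expressions
= 28 - 27 = 1

1


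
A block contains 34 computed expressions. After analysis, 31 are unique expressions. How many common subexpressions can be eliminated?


CSE count = total expressions - unique expressions
= 34 - 31 = 3

3


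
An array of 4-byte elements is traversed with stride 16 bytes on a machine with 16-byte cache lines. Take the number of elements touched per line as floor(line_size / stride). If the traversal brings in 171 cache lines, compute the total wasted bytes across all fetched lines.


Elements per line = floor(16 / 16) = 1
Bytes used per line = 1 * 4 = 4
Wasted per line = 16 - 4 = 12
Total wasted = 12 * 171 = 2052

2052


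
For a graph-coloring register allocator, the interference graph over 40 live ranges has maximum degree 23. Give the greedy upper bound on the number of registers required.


Greedy coloring never needs more than (max_degree + 1) colors: when coloring a vertex, at most max_degree neighbors are already colored.
Upper bound = 23 + 1 = 24

24


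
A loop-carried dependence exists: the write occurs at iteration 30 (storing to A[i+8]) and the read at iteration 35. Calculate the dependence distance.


Distance = read iteration - write iteration
= 35 - 30 = 5

5


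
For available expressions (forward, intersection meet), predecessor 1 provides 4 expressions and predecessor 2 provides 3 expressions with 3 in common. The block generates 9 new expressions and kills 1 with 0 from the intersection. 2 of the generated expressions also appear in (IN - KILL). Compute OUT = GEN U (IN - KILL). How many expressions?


IN = intersection of predecessors = 3
IN - KILL = 3 - 0 = 3
|OUT| = |GEN| + |IN - KILL| - |GEN ∩ (IN - KILL)| = 9 + 3 - 2 = 10

10


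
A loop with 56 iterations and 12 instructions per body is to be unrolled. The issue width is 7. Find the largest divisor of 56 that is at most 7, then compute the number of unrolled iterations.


Largest divisor of 56 <= 7 is 7
New iterations = 56 / 7 = 8

8


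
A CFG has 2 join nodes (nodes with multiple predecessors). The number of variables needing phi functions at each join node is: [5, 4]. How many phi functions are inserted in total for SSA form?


Total phi functions = sum of phi functions at each join node
= 5 + 4 = 9

9


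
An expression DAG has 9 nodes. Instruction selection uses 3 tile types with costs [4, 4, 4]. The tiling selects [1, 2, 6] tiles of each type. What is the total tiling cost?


Total cost = sum(count_i * cost_i)
= 1*4 + 2*4 + 6*4
= 36

36


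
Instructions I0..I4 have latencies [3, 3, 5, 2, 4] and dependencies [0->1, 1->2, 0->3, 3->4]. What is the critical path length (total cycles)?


Compute longest path through dependency graph: dist(Ik) = max over predecessors of dist + latency(Ik).
dist(I0) = latency 3 = 3
dist(I1) = dist(I0) + 3 = 3 + 3 = 6
dist(I2) = dist(I1) + 5 = 6 + 5 = 11
dist(I3) = dist(I0) + 2 = 3 + 2 = 5
dist(I4) = dist(I3) + 4 = 5 + 4 = 9
Critical path = max dist = 11

11


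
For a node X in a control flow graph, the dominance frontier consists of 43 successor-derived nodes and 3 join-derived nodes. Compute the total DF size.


DF(X) = direct successor contributions + join point contributions
= 43 + 3 = 46

46


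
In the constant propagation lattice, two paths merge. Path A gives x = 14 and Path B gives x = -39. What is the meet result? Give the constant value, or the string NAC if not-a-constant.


Meet operation: if both paths give the same constant, result is that constant; if they differ, result is NAC (not-a-constant).
Path A: 14, Path B: -39 -> differ
Result: not-a-constant -> NAC

NAC


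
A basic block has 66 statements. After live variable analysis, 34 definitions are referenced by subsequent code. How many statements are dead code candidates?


Dead code = total statements - live definitions
= 66 - 34 = 32

32


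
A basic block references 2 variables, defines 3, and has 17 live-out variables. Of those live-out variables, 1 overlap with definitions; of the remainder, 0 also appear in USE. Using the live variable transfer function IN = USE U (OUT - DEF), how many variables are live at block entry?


OUT - DEF: 17 - 1 = 16
|IN| = |USE| + |OUT - DEF| - |USE ∩ (OUT - DEF)| = 2 + 16 - 0 = 18

18


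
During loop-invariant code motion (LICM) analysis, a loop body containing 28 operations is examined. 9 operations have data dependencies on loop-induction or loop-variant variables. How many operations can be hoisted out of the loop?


Invariant candidates = total - loop-dependent
= 28 - 9 = 19

19


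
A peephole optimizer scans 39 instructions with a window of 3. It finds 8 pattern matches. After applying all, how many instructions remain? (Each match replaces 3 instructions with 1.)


Each match removes 2 instructions.
Total removed = 8 * 2 = 16
Remaining = 39 - 16 = 23

23


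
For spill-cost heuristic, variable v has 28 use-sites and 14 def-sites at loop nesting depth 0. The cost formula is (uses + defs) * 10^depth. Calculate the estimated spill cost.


uses + defs = 28 + 14 = 42
10^0 = 1
Spill cost = 42 * 1 = 42

42


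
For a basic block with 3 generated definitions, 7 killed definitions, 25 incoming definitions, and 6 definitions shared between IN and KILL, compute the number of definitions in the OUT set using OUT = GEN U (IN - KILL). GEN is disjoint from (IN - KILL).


IN - KILL: 25 - 6 = 19 surviving definitions
OUT = GEN + surviving = 3 + 19 = 22

22


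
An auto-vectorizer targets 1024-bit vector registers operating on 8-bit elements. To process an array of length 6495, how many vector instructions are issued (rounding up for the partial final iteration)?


Width = 1024 / 8 = 128 elements per vector op
Iterations = ceil(6495 / 128) = 51

51


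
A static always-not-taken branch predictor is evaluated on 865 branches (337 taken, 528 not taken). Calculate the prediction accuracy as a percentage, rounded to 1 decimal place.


Predictor: always-not-taken
Correct predictions = 528
Accuracy = 528 / 865 * 100 = 61.0%

61.0


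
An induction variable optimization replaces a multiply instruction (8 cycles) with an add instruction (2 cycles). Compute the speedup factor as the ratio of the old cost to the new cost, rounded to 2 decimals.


Ratio = mult_cost / add_cost = 8 / 2 = 4.0

4.0


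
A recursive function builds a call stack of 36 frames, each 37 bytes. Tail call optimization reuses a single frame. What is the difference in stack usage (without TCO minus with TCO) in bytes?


Without TCO: 36 * 37 = 1332 bytes
With TCO: reuse 1 frame = 37 bytes
Savings = 1332 - 37 = 1295

1295


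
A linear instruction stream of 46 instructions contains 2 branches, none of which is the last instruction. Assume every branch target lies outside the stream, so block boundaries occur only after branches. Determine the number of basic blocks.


With no in-sequence branch targets, the leaders are the first instruction plus the instruction after each branch.
Number of basic blocks = branches + 1
= 2 + 1 = 3

3


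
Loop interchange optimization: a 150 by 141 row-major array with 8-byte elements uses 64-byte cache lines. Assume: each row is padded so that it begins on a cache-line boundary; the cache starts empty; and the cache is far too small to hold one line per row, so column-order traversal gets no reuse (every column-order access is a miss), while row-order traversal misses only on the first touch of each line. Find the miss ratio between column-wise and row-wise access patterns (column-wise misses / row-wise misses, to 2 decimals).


Each row occupies 141 * 8 = 1128 bytes and starts on a line boundary, so it spans ceil(1128 / 64) = 18 cache lines.
Row-major traversal misses (one per line touched): 150 * ceil(141 * 8 / 64) = 2700
Column-major traversal misses (no reuse, every access misses): 150 * 141 = 21150
Ratio = 21150 / 2700 = 7.83

7.83
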